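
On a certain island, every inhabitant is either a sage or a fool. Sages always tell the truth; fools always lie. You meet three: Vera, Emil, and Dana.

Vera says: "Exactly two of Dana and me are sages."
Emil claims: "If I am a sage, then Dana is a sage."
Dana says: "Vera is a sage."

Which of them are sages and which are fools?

Consider Vera. Suppose Vera is a fool.
Then no assignment of the remaining roles makes every statement match its speaker's type — contradiction.
So Vera is a sage.
With that fixed, Dana's statement is true, so Dana is a sage.
With that fixed, Emil's statement is true, so Emil is a sage.

Vera: sage, Emil: sage, Dana: sage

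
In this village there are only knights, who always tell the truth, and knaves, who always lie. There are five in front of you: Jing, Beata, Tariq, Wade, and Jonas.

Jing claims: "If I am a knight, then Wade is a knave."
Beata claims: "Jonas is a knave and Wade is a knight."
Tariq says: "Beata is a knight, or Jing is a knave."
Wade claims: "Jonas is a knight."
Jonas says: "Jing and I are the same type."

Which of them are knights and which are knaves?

Consider Jing. Suppose Jing is a knave.
Then Jing's own statement would have to be false, but it can't be — contradiction.
So Jing is a knight.
Consider Beata. Suppose Beata is a knight.
Then no assignment of the remaining roles makes every statement match its speaker's type — contradiction.
So Beata is a knave.
With that fixed, Tariq's statement is false, so Tariq is a knave.
Consider Wade. Suppose Wade is a knight.
Then Jing's statement comes out false, contradicting Jing being a knight.
So Wade is a knave.
Consider Jonas. Suppose Jonas is a knight.
Then Wade's statement comes out true, contradicting Wade being a knave.
So Jonas is a knave.

Jing: knight, Beata: knave, Tariq: knave, Wade: knave, Jonas: knave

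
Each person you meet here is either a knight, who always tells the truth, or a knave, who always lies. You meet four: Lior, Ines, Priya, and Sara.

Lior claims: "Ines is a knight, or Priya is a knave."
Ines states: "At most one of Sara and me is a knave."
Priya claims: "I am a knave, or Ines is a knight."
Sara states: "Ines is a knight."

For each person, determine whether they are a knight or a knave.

Lior: knight, Ines: knight, Priya: knight, Sara: knight

Consider Lior. Suppose Lior is a knave.
Then no assignment of the remaining roles makes every statement match its speaker's type — contradiction.
So Lior is a knight.
Consider Ines. Suppose Ines is a knave.
Then whichever role Priya has, Priya's statement has the wrong truth value — contradiction.
So Ines is a knight.
With that fixed, Priya's statement is true, so Priya is a knight.
With that fixed, Sara's statement is true, so Sara is a knight.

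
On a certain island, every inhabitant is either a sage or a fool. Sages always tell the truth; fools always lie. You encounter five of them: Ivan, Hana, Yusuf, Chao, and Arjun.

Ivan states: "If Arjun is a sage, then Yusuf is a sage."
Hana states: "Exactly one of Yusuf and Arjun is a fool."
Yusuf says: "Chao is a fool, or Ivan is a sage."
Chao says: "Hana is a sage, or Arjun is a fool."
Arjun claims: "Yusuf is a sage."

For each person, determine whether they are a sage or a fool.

Ivan: sage, Hana: fool, Yusuf: sage, Chao: fool, Arjun: sage

Consider Ivan. Suppose Ivan is a fool.
Then no assignment of the remaining roles makes every statement match its speaker's type — contradiction.
So Ivan is a sage.
With that fixed, Yusuf's statement is true, so Yusuf is a sage.
With that fixed, Arjun's statement is true, so Arjun is a sage.
With that fixed, Hana's statement is false, so Hana is a fool.
With that fixed, Chao's statement is false, so Chao is a fool.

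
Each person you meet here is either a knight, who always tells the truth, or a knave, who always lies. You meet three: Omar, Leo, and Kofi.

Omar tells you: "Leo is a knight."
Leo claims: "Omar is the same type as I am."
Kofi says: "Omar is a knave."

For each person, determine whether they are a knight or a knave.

Omar: knight, Leo: knight, Kofi: knave

Consider Omar. Suppose Omar is a knave.
Then whichever role Leo has, Leo's statement has the wrong truth value — contradiction.
So Omar is a knight.
With that fixed, Kofi's statement is false, so Kofi is a knave.
Consider Leo. Suppose Leo is a knave.
Then Omar's statement comes out false, contradicting Omar being a knight.
So Leo is a knight.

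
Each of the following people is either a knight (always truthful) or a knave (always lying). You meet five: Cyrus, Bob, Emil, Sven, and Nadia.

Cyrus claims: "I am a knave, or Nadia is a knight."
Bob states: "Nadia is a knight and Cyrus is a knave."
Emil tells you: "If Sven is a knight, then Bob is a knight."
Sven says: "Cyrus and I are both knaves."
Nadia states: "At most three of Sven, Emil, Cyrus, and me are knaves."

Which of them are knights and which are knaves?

Consider Cyrus. Suppose Cyrus is a knave.
Then Cyrus's own statement would have to be false, but it can't be — contradiction.
So Cyrus is a knight.
With that fixed, Bob's statement is false, so Bob is a knave.
With that fixed, Sven's statement is false, so Sven is a knave.
With that fixed, Nadia's statement is true, so Nadia is a knight.
With that fixed, Emil's statement is true, so Emil is a knight.

Cyrus: knight, Bob: knave, Emil: knight, Sven: knave, Nadia: knight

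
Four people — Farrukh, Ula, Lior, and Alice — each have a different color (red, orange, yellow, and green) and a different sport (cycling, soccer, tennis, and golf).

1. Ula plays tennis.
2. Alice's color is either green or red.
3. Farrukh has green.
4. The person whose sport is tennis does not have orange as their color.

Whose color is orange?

With clues 1–2, Alice is impossible for the one with color orange.
With clues 1–3, Farrukh is impossible for the one with color orange.
With clues 1–4, Ula is impossible for the one with color orange.
That leaves Lior.

Lior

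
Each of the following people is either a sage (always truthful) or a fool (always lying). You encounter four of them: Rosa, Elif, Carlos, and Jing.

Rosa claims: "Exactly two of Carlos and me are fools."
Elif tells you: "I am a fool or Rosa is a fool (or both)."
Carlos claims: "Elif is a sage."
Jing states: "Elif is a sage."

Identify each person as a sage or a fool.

Consider Rosa. Suppose Rosa is a sage.
Then Rosa's own statement would have to be true, but it can't be — contradiction.
So Rosa is a fool.
With that fixed, Elif's statement is true, so Elif is a sage.
With that fixed, Carlos's statement is true, so Carlos is a sage.
With that fixed, Jing's statement is true, so Jing is a sage.

Rosa: fool, Elif: sage, Carlos: sage, Jing: sage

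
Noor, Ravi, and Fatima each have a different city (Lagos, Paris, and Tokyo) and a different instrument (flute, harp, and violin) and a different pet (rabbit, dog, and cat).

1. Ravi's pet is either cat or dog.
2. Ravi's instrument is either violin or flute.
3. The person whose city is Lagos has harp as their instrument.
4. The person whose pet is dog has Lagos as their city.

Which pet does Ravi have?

cat

Clue 1 rules out rabbit for Ravi's pet.
With clues 1–4, dog is impossible for Ravi's pet.
That leaves cat.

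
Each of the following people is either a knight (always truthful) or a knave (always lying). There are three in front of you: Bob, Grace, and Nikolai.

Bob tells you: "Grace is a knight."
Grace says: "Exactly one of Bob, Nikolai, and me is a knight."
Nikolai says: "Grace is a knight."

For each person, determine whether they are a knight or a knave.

Bob: knave, Grace: knave, Nikolai: knave

Consider Bob. Suppose Bob is a knight.
Then no assignment of the remaining roles makes every statement match its speaker's type — contradiction.
So Bob is a knave.
Consider Grace. Suppose Grace is a knight.
Then Bob's statement comes out true, contradicting Bob being a knave.
So Grace is a knave.
With that fixed, Nikolai's statement is false, so Nikolai is a knave.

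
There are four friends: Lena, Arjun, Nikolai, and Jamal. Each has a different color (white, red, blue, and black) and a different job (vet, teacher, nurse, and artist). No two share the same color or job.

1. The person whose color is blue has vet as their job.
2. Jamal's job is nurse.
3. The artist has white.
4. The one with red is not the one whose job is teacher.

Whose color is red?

With clues 1–4, Arjun, Lena, and Nikolai are impossible for the one with color red.
That leaves Jamal.

Jamal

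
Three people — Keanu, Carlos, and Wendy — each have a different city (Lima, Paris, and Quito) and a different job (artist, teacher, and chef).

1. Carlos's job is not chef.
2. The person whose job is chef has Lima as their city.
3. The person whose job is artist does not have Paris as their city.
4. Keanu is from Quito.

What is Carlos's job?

teacher

Clue 1 rules out chef for Carlos's job.
With clues 1–4, artist is impossible for Carlos's job.
That leaves teacher.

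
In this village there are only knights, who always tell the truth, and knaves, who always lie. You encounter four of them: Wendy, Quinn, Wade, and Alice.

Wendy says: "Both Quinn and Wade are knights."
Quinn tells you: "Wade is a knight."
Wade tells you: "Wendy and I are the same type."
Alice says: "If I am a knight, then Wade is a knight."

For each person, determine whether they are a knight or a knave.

Wendy: knight, Quinn: knight, Wade: knight, Alice: knight

Consider Wendy. Suppose Wendy is a knave.
Then whichever role Wade has, Wade's statement has the wrong truth value — contradiction.
So Wendy is a knight.
Consider Quinn. Suppose Quinn is a knave.
Then Wendy's statement comes out false, contradicting Wendy being a knight.
So Quinn is a knight.
Consider Wade. Suppose Wade is a knave.
Then Wendy's statement comes out false, contradicting Wendy being a knight.
So Wade is a knight.
With that fixed, Alice's statement is true, so Alice is a knight.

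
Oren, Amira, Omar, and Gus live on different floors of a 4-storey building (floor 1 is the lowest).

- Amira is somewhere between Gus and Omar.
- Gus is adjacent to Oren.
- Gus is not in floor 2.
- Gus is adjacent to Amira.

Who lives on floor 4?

With clue 1, Amira is ruled out for floor 4.
With clues 1–4, Gus and Omar are ruled out for floor 4.
So floor 4 is Oren.

Oren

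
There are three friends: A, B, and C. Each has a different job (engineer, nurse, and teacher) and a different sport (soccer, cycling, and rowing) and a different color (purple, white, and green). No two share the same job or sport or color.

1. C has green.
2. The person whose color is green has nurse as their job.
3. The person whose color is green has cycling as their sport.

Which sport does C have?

cycling

With clues 1–3, rowing and soccer are impossible for C's sport.
That leaves cycling.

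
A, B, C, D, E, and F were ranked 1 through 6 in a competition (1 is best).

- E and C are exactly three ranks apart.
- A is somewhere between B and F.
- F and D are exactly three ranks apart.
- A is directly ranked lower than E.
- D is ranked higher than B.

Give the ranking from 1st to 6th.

From clues 1–2: A is in {2,3,4,5}.
From clues 1–4: A is in {3,4,5}.
From clues 1–5: F → rank 1, E → rank 2, A → rank 3, D → rank 4, C → rank 5, B → rank 6.

F, E, A, D, C, B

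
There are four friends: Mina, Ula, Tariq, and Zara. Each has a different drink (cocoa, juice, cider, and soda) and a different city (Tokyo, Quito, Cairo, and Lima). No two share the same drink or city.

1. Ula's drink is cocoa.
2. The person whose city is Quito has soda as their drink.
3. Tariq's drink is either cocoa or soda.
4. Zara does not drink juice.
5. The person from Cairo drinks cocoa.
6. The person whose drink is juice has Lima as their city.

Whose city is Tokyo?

With clues 1–3, Tariq is impossible for the one with city Tokyo.
With clues 1–5, Ula is impossible for the one with city Tokyo.
With clues 1–6, Mina is impossible for the one with city Tokyo.
That leaves Zara.

Zara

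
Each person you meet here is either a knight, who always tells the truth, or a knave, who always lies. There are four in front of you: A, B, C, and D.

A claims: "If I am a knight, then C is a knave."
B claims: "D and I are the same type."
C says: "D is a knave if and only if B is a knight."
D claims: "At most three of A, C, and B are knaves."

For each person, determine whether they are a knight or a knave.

Regardless of anyone's role, D's statement is true, so D is a knight.
Consider A. Suppose A is a knave.
Then A's own statement would have to be false, but it can't be — contradiction.
So A is a knight.
Consider B. Suppose B is a knave.
Then no assignment of the remaining roles makes every statement match its speaker's type — contradiction.
So B is a knight.
With that fixed, C's statement is false, so C is a knave.

A: knight, B: knight, C: knave, D: knight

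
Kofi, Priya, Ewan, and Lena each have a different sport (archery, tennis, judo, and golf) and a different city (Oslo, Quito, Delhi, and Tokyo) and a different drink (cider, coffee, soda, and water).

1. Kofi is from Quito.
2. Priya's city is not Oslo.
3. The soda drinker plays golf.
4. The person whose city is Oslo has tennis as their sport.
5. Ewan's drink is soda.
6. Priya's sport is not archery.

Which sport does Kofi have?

With clues 1–4, tennis is impossible for Kofi's sport.
With clues 1–5, golf is impossible for Kofi's sport.
With clues 1–6, judo is impossible for Kofi's sport.
That leaves archery.

archery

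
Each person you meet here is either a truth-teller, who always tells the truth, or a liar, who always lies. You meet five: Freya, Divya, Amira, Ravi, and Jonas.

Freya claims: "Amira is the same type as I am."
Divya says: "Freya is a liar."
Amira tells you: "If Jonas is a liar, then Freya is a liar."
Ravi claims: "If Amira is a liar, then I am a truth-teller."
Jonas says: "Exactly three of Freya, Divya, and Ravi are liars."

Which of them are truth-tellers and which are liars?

Freya: liar, Divya: truth-teller, Amira: truth-teller, Ravi: truth-teller, Jonas: liar

Consider Freya. Suppose Freya is a truth-teller.
Then no assignment of the remaining roles makes every statement match its speaker's type — contradiction.
So Freya is a liar.
With that fixed, Divya's statement is true, so Divya is a truth-teller.
With that fixed, Amira's statement is true, so Amira is a truth-teller.
With that fixed, Ravi's statement is true, so Ravi is a truth-teller.
With that fixed, Jonas's statement is false, so Jonas is a liar.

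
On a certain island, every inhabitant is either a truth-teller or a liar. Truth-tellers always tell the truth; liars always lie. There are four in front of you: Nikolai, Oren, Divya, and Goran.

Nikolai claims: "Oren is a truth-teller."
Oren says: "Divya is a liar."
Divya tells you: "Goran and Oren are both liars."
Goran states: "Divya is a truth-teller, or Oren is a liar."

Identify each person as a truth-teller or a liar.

Consider Nikolai. Suppose Nikolai is a liar.
Then no assignment of the remaining roles makes every statement match its speaker's type — contradiction.
So Nikolai is a truth-teller.
Consider Oren. Suppose Oren is a liar.
Then Nikolai's statement comes out false, contradicting Nikolai being a truth-teller.
So Oren is a truth-teller.
With that fixed, Divya's statement is false, so Divya is a liar.
With that fixed, Goran's statement is false, so Goran is a liar.

Nikolai: truth-teller, Oren: truth-teller, Divya: liar, Goran: liar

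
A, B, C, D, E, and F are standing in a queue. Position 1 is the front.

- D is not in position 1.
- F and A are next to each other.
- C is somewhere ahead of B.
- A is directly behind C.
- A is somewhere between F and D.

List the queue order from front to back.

E, D, C, A, F, B

From clue 1: D is in {2,3,4,5,6}.
From clues 1–3: B is in {2,3,4,5,6}.
From clues 1–4: A is in {2,3,4}.
From clues 1–5: E → position 1, D → position 2, C → position 3, A → position 4, F → position 5, B → position 6.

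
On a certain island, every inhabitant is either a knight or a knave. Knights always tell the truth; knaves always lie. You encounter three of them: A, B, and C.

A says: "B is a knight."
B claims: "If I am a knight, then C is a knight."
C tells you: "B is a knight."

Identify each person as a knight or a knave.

Consider A. Suppose A is a knave.
Then no assignment of the remaining roles makes every statement match its speaker's type — contradiction.
So A is a knight.
Consider B. Suppose B is a knave.
Then A's statement comes out false, contradicting A being a knight.
So B is a knight.
With that fixed, C's statement is true, so C is a knight.

A: knight, B: knight, C: knight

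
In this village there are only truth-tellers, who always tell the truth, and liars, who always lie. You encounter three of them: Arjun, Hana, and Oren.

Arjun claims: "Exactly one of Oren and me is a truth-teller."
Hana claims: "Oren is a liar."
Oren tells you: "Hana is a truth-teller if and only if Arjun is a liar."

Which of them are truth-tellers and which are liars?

Arjun: truth-teller, Hana: truth-teller, Oren: liar

Consider Arjun. Suppose Arjun is a liar.
Then no assignment of the remaining roles makes every statement match its speaker's type — contradiction.
So Arjun is a truth-teller.
Consider Hana. Suppose Hana is a liar.
Then no assignment of the remaining roles makes every statement match its speaker's type — contradiction.
So Hana is a truth-teller.
With that fixed, Oren's statement is false, so Oren is a liar.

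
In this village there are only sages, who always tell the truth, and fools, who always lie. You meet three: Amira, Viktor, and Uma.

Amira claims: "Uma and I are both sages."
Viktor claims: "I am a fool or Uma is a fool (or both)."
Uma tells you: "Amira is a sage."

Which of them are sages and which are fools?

Amira: fool, Viktor: sage, Uma: fool

Consider Amira. Suppose Amira is a sage.
Then no assignment of the remaining roles makes every statement match its speaker's type — contradiction.
So Amira is a fool.
With that fixed, Uma's statement is false, so Uma is a fool.
With that fixed, Viktor's statement is true, so Viktor is a sage.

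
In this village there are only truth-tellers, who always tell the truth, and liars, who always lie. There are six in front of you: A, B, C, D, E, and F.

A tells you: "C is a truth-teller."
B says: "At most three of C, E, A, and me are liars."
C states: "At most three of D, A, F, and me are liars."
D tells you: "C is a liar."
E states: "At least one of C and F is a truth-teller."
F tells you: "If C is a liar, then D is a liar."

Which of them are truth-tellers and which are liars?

Consider A. Suppose A is a liar.
Then no assignment of the remaining roles makes every statement match its speaker's type — contradiction.
So A is a truth-teller.
With that fixed, B's statement is true, so B is a truth-teller.
With that fixed, C's statement is true, so C is a truth-teller.
With that fixed, D's statement is false, so D is a liar.
With that fixed, E's statement is true, so E is a truth-teller.
With that fixed, F's statement is true, so F is a truth-teller.

A: truth-teller, B: truth-teller, C: truth-teller, D: liar, E: truth-teller, F: truth-teller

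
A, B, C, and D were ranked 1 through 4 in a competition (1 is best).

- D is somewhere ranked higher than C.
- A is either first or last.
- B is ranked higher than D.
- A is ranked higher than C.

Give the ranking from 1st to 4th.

A, B, D, C

From clue 1: C is in {2,3,4}.
From clues 1–2: A is in {1,4}.
From clues 1–4: A → rank 1, B → rank 2, D → rank 3, C → rank 4.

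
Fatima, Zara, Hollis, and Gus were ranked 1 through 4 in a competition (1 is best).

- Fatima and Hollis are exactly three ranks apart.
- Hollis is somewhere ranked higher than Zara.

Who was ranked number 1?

Hollis

With clue 1, Gus and Zara are ruled out for rank 1.
With clues 1–2, Fatima is ruled out for rank 1.
So rank 1 is Hollis.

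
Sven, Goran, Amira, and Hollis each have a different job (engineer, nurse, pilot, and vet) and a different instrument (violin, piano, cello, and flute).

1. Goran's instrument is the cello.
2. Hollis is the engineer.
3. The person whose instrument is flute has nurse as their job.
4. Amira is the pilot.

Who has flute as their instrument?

Sven

Clue 1 rules out Goran for the one with instrument flute.
With clues 1–3, Hollis is impossible for the one with instrument flute.
With clues 1–4, Amira is impossible for the one with instrument flute.
That leaves Sven.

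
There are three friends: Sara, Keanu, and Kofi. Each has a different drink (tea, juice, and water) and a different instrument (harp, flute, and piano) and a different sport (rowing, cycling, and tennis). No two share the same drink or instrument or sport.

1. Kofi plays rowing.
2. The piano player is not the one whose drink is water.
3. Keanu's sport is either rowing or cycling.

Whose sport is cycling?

Keanu

Clue 1 rules out Kofi for the one with sport cycling.
With clues 1–3, Sara is impossible for the one with sport cycling.
That leaves Keanu.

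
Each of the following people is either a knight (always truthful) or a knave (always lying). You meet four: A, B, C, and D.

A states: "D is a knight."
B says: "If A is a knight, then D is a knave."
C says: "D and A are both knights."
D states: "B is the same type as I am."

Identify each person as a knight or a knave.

A: knave, B: knight, C: knave, D: knave

Consider A. Suppose A is a knight.
Then no assignment of the remaining roles makes every statement match its speaker's type — contradiction.
So A is a knave.
With that fixed, B's statement is true, so B is a knight.
With that fixed, C's statement is false, so C is a knave.
Consider D. Suppose D is a knight.
Then A's statement comes out true, contradicting A being a knave.
So D is a knave.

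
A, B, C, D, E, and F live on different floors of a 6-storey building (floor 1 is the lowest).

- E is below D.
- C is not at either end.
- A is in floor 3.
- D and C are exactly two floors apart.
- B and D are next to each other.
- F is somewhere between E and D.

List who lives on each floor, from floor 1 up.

E, F, A, C, B, D

From clue 1: D is in {2,3,4,5,6}.
From clues 1–2: C is in {2,3,4,5}.
From clues 1–3: A → floor 3.
From clues 1–4: C is in {2,4}.
From clues 1–5: B → floor 5.
From clues 1–6: E → floor 1, F → floor 2, C → floor 4, D → floor 6.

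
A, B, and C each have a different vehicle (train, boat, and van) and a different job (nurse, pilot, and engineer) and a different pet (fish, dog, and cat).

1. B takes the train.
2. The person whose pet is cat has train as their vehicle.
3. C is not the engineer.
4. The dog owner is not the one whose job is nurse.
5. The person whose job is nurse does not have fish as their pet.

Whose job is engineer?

A

With clues 1–3, C is impossible for the one with job engineer.
With clues 1–5, B is impossible for the one with job engineer.
That leaves A.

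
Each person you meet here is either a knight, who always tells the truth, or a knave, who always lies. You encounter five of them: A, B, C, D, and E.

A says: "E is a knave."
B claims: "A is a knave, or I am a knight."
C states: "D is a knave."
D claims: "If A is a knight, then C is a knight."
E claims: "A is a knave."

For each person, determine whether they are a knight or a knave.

A: knave, B: knight, C: knave, D: knight, E: knight

Consider A. Suppose A is a knight.
Then no assignment of the remaining roles makes every statement match its speaker's type — contradiction.
So A is a knave.
With that fixed, B's statement is true, so B is a knight.
With that fixed, D's statement is true, so D is a knight.
With that fixed, E's statement is true, so E is a knight.
With that fixed, C's statement is false, so C is a knave.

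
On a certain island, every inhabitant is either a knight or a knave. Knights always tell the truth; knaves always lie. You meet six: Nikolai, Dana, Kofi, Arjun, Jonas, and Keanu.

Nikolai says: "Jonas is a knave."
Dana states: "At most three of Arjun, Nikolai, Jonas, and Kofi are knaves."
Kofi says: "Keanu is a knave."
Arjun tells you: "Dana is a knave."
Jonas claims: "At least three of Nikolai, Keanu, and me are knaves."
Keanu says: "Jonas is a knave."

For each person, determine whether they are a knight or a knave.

Nikolai: knight, Dana: knight, Kofi: knave, Arjun: knave, Jonas: knave, Keanu: knight

Consider Nikolai. Suppose Nikolai is a knave.
Then no assignment of the remaining roles makes every statement match its speaker's type — contradiction.
So Nikolai is a knight.
With that fixed, Dana's statement is true, so Dana is a knight.
With that fixed, Arjun's statement is false, so Arjun is a knave.
With that fixed, Jonas's statement is false, so Jonas is a knave.
With that fixed, Keanu's statement is true, so Keanu is a knight.
With that fixed, Kofi's statement is false, so Kofi is a knave.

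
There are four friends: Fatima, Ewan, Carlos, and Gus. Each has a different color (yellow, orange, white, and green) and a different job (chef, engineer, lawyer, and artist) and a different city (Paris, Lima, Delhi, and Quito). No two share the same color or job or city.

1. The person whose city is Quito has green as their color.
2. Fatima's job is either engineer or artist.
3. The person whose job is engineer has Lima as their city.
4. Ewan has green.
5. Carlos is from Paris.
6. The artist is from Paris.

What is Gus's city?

With clues 1–4, Quito is impossible for Gus's city.
With clues 1–5, Paris is impossible for Gus's city.
With clues 1–6, Lima is impossible for Gus's city.
That leaves Delhi.

Delhi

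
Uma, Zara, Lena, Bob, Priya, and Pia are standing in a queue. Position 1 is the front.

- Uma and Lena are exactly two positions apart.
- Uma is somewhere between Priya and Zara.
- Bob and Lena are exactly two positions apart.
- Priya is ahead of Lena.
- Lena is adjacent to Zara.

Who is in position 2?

With clues 1–3, Bob and Lena are ruled out for position 2.
With clues 1–4, Pia and Zara are ruled out for position 2.
With clues 1–5, Priya is ruled out for position 2.
So position 2 is Uma.

Uma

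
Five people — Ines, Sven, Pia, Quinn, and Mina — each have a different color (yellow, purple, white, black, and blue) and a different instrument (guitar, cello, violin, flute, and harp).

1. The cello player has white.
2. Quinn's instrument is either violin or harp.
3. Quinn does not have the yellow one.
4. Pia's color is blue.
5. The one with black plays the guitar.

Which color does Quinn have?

With clues 1–2, white is impossible for Quinn's color.
With clues 1–3, yellow is impossible for Quinn's color.
With clues 1–4, blue is impossible for Quinn's color.
With clues 1–5, black is impossible for Quinn's color.
That leaves purple.

purple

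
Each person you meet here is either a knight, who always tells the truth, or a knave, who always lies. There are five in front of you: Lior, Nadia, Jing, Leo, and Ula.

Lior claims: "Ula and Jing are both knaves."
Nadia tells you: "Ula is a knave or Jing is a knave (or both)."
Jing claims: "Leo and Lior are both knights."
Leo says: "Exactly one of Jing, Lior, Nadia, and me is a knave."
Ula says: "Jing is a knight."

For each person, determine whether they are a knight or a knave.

Consider Lior. Suppose Lior is a knave.
Then no assignment of the remaining roles makes every statement match its speaker's type — contradiction.
So Lior is a knight.
Consider Nadia. Suppose Nadia is a knave.
Then no assignment of the remaining roles makes every statement match its speaker's type — contradiction.
So Nadia is a knight.
Consider Jing. Suppose Jing is a knight.
Then Lior's statement comes out false, contradicting Lior being a knight.
So Jing is a knave.
With that fixed, Ula's statement is false, so Ula is a knave.
Consider Leo. Suppose Leo is a knight.
Then Jing's statement comes out true, contradicting Jing being a knave.
So Leo is a knave.

Lior: knight, Nadia: knight, Jing: knave, Leo: knave, Ula: knave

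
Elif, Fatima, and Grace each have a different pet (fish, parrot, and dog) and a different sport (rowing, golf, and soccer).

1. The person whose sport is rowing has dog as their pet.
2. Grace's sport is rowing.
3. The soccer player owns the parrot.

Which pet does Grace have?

dog

With clues 1–2, fish and parrot are impossible for Grace's pet.
That leaves dog.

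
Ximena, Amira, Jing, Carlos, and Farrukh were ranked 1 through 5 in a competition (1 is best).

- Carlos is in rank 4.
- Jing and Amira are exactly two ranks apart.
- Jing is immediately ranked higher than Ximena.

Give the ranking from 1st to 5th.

Jing, Ximena, Amira, Carlos, Farrukh

From clue 1: Carlos → rank 4.
From clues 1–2: Ximena is in {1,2,5}.
From clues 1–3: Jing → rank 1, Ximena → rank 2, Amira → rank 3, Farrukh → rank 5.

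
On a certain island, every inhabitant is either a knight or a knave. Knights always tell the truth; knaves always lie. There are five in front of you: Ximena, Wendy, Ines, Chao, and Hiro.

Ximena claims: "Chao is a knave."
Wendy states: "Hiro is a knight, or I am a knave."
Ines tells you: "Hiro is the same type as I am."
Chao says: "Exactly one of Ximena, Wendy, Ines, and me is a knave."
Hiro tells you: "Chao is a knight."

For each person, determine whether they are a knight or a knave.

Consider Ximena. Suppose Ximena is a knight.
Then no assignment of the remaining roles makes every statement match its speaker's type — contradiction.
So Ximena is a knave.
Consider Wendy. Suppose Wendy is a knave.
Then Wendy's own statement would have to be false, but it can't be — contradiction.
So Wendy is a knight.
Consider Ines. Suppose Ines is a knave.
Then no assignment of the remaining roles makes every statement match its speaker's type — contradiction.
So Ines is a knight.
Consider Chao. Suppose Chao is a knave.
Then Ximena's statement comes out true, contradicting Ximena being a knave.
So Chao is a knight.
With that fixed, Hiro's statement is true, so Hiro is a knight.

Ximena: knave, Wendy: knight, Ines: knight, Chao: knight, Hiro: knight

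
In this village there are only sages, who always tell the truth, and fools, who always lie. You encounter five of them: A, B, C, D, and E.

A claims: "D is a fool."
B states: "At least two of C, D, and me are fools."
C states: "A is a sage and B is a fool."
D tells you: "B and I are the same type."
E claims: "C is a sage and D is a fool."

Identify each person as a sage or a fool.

A: sage, B: sage, C: fool, D: fool, E: fool

Consider A. Suppose A is a fool.
Then no assignment of the remaining roles makes every statement match its speaker's type — contradiction.
So A is a sage.
Consider B. Suppose B is a fool.
Then whichever role D has, D's statement has the wrong truth value — contradiction.
So B is a sage.
With that fixed, C's statement is false, so C is a fool.
With that fixed, E's statement is false, so E is a fool.
Consider D. Suppose D is a sage.
Then A's statement comes out false, contradicting A being a sage.
So D is a fool.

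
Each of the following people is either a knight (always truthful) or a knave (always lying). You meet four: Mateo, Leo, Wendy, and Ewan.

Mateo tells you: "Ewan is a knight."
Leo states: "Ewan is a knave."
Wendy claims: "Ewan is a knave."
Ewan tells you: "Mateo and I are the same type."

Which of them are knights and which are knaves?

Consider Mateo. Suppose Mateo is a knave.
Then whichever role Ewan has, Ewan's statement has the wrong truth value — contradiction.
So Mateo is a knight.
Consider Leo. Suppose Leo is a knight.
Then no assignment of the remaining roles makes every statement match its speaker's type — contradiction.
So Leo is a knave.
Consider Wendy. Suppose Wendy is a knight.
Then no assignment of the remaining roles makes every statement match its speaker's type — contradiction.
So Wendy is a knave.
Consider Ewan. Suppose Ewan is a knave.
Then Mateo's statement comes out false, contradicting Mateo being a knight.
So Ewan is a knight.

Mateo: knight, Leo: knave, Wendy: knave, Ewan: knight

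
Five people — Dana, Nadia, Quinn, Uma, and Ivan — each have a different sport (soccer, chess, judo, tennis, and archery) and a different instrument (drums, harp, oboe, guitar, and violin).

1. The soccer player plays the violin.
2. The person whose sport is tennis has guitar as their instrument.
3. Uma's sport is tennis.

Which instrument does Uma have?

With clues 1–3, drums, harp, oboe, and violin are impossible for Uma's instrument.
That leaves guitar.

guitar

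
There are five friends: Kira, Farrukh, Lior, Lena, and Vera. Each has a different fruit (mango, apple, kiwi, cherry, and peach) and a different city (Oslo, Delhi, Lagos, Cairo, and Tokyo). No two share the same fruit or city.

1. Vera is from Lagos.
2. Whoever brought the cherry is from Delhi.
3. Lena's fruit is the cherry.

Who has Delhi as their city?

Clue 1 rules out Vera for the one with city Delhi.
With clues 1–3, Farrukh, Kira, and Lior are impossible for the one with city Delhi.
That leaves Lena.

Lena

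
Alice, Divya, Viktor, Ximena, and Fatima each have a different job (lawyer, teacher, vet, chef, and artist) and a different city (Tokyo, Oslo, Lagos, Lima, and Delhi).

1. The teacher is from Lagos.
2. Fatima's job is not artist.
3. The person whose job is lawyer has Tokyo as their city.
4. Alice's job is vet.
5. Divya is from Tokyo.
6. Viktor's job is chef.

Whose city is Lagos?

With clues 1–4, Alice is impossible for the one with city Lagos.
With clues 1–5, Divya is impossible for the one with city Lagos.
With clues 1–6, Viktor and Ximena are impossible for the one with city Lagos.
That leaves Fatima.

Fatima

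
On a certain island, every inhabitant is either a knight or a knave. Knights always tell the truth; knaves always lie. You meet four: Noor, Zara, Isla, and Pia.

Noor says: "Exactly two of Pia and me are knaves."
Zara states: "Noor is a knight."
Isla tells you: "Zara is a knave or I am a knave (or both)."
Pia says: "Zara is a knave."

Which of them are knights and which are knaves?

Noor: knave, Zara: knave, Isla: knight, Pia: knight

Consider Noor. Suppose Noor is a knight.
Then Noor's own statement would have to be true, but it can't be — contradiction.
So Noor is a knave.
With that fixed, Zara's statement is false, so Zara is a knave.
With that fixed, Isla's statement is true, so Isla is a knight.
With that fixed, Pia's statement is true, so Pia is a knight.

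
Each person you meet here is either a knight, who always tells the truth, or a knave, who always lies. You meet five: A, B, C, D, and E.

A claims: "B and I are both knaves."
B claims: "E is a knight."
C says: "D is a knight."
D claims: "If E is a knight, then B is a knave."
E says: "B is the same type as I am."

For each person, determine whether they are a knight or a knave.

A: knave, B: knight, C: knave, D: knave, E: knight

Consider A. Suppose A is a knight.
Then A's own statement would have to be true, but it can't be — contradiction.
So A is a knave.
Consider B. Suppose B is a knave.
Then A's statement comes out true, contradicting A being a knave.
So B is a knight.
Consider C. Suppose C is a knight.
Then no assignment of the remaining roles makes every statement match its speaker's type — contradiction.
So C is a knave.
Consider D. Suppose D is a knight.
Then C's statement comes out true, contradicting C being a knave.
So D is a knave.
Consider E. Suppose E is a knave.
Then B's statement comes out false, contradicting B being a knight.
So E is a knight.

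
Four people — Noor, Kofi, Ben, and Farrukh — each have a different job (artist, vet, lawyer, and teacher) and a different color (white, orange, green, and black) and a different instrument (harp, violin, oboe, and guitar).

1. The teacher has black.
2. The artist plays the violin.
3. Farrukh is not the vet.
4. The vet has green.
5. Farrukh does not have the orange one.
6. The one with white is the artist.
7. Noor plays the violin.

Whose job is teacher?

With clues 1–7, Ben, Kofi, and Noor are impossible for the one with job teacher.
That leaves Farrukh.

Farrukh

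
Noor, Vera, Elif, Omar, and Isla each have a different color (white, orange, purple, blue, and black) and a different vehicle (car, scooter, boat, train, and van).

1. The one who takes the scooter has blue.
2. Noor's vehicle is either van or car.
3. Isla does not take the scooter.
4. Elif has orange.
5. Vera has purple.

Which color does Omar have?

With clues 1–4, orange is impossible for Omar's color.
With clues 1–5, black, purple, and white are impossible for Omar's color.
That leaves blue.

blue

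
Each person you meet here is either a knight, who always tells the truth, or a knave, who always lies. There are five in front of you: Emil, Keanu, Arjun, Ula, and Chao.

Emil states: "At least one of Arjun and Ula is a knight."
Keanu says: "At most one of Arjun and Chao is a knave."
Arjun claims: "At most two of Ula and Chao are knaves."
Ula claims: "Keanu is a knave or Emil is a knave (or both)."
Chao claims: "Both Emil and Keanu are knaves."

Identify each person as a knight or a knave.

Regardless of anyone's role, Arjun's statement is true, so Arjun is a knight.
With that fixed, Emil's statement is true, so Emil is a knight.
With that fixed, Keanu's statement is true, so Keanu is a knight.
With that fixed, Ula's statement is false, so Ula is a knave.
With that fixed, Chao's statement is false, so Chao is a knave.

Emil: knight, Keanu: knight, Arjun: knight, Ula: knave, Chao: knave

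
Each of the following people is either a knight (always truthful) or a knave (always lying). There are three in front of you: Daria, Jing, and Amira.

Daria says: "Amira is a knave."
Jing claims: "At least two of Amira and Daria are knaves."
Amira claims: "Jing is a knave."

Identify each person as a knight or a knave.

Daria: knave, Jing: knave, Amira: knight

Consider Daria. Suppose Daria is a knight.
Then no assignment of the remaining roles makes every statement match its speaker's type — contradiction.
So Daria is a knave.
Consider Jing. Suppose Jing is a knight.
Then no assignment of the remaining roles makes every statement match its speaker's type — contradiction.
So Jing is a knave.
With that fixed, Amira's statement is true, so Amira is a knight.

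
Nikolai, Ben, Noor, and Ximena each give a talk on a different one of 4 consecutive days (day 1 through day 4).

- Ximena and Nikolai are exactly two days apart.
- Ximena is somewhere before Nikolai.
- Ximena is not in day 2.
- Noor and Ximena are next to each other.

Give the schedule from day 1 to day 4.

From clues 1–2: Nikolai is in {3,4}.
From clues 1–3: Ximena → day 1, Nikolai → day 3.
From clues 1–4: Noor → day 2, Ben → day 4.

Ximena, Noor, Nikolai, Ben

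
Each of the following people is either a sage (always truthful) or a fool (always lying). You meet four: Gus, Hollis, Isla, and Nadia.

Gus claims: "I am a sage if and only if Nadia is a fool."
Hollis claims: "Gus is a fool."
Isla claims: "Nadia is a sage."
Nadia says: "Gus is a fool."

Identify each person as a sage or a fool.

Gus: sage, Hollis: fool, Isla: fool, Nadia: fool

Consider Gus. Suppose Gus is a fool.
Then no assignment of the remaining roles makes every statement match its speaker's type — contradiction.
So Gus is a sage.
With that fixed, Hollis's statement is false, so Hollis is a fool.
With that fixed, Nadia's statement is false, so Nadia is a fool.
With that fixed, Isla's statement is false, so Isla is a fool.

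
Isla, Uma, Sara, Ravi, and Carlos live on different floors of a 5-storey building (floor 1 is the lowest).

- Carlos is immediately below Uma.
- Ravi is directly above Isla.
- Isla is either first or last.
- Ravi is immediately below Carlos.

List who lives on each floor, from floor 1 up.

From clue 1: Uma is in {2,3,4,5}.
From clues 1–2: Sara is in {1,3,5}.
From clues 1–3: Isla → floor 1, Ravi → floor 2.
From clues 1–4: Carlos → floor 3, Uma → floor 4, Sara → floor 5.

Isla, Ravi, Carlos, Uma, Sara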